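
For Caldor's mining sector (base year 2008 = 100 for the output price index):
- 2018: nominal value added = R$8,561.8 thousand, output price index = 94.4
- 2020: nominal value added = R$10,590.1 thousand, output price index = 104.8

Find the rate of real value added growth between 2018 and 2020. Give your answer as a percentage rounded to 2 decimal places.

Real value added 2018 = 8561.8 / 0.944 = 9069.70.
Real value added 2020 = 10590.1 / 1.048 = 10105.06.
Real growth = 10105.06 / 9069.70 − 1 = 0.1142.

11.42%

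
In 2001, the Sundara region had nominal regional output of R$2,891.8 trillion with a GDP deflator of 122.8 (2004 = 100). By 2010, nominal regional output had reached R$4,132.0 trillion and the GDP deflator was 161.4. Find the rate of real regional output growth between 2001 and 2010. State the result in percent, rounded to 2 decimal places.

8.71%

Deflate each year: 2001 → 2891.8/1.228 = 2354.89; 2010 → 4132.0/1.614 = 2560.10.
So real regional output changed by 2560.10/2354.89 − 1 = 0.0871, i.e. 8.71%.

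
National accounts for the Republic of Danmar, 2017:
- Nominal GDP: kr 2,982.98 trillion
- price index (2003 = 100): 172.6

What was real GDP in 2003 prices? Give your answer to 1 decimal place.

Real GDP = Nominal / (price index/100) = 2982.98 / 1.726 = 1728.26.

kr 1,728.3 trillion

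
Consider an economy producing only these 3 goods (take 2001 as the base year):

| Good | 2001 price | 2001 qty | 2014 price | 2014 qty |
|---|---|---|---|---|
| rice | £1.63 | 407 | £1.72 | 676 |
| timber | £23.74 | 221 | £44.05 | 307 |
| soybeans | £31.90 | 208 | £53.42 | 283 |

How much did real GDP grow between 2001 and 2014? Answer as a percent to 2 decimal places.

Real GDP 2001 = Nominal GDP 2001 = 1.63·407 + 23.74·221 + 31.90·208 = 12545.15.
Real GDP 2014 (at 2001 prices) = 1.63·676 + 23.74·307 + 31.90·283 = 17417.76.
Real growth = 17417.76/12545.15 − 1 = 0.3884.

38.84%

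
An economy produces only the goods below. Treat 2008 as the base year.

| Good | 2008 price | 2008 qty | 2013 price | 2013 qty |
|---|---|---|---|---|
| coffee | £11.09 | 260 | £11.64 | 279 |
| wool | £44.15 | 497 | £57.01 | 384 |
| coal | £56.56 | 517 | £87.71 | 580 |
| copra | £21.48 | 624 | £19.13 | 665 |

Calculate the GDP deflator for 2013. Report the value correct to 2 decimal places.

132.17

Nominal GDP 2013 = 11.64·279 + 57.01·384 + 87.71·580 + 19.13·665 = 88732.65.
Real GDP 2013 (at 2008 prices) = 11.09·279 + 44.15·384 + 56.56·580 + 21.48·665 = 67136.71.
Deflator = Nominal/Real × 100 = 88732.65/67136.71 × 100 = 132.167.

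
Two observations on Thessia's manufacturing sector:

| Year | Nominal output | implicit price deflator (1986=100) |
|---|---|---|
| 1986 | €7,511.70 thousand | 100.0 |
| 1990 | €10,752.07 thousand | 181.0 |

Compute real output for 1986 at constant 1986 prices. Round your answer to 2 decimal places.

Real output = Nominal / (implicit price deflator/100) = 7511.70 / 1.000 = 7511.70.

€7,511.70 thousand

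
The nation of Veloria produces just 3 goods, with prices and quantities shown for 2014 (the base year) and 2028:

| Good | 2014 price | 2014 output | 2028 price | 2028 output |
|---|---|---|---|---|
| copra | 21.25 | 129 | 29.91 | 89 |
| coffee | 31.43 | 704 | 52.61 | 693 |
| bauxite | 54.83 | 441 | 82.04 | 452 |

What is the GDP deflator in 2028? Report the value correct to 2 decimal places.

Nominal GDP 2028 = 29.91·89 + 52.61·693 + 82.04·452 = 76202.80.
Real GDP 2028 (at 2014 prices) = 21.25·89 + 31.43·693 + 54.83·452 = 48455.40.
Deflator = Nominal/Real × 100 = 76202.80/48455.40 × 100 = 157.264.

157.26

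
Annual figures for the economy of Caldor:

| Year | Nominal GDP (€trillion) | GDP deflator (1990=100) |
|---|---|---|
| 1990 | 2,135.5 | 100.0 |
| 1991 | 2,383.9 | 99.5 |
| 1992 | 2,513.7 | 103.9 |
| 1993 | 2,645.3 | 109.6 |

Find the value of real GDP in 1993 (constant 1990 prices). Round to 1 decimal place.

Real GDP 1993 = 2645.3 / 1.096 = 2413.59.

€2,413.6 trillion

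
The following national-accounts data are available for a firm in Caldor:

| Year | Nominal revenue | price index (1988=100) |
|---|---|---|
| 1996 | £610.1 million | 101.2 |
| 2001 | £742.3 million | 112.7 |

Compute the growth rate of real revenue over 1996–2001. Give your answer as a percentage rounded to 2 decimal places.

Deflate each year: 1996 → 610.1/1.012 = 602.87; 2001 → 742.3/1.127 = 658.65.
So real revenue changed by 658.65/602.87 − 1 = 0.0925, i.e. 9.25%.

9.25%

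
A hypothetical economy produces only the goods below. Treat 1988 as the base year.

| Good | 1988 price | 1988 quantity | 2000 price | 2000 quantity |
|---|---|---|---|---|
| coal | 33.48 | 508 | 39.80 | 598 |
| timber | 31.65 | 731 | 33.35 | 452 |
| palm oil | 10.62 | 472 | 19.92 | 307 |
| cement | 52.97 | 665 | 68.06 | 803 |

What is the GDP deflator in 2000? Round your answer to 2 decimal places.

Nominal GDP 2000 = 39.80·598 + 33.35·452 + 19.92·307 + 68.06·803 = 99642.22.
Real GDP 2000 (at 1988 prices) = 33.48·598 + 31.65·452 + 10.62·307 + 52.97·803 = 80122.09.
Deflator = Nominal/Real × 100 = 99642.22/80122.09 × 100 = 124.363.

124.36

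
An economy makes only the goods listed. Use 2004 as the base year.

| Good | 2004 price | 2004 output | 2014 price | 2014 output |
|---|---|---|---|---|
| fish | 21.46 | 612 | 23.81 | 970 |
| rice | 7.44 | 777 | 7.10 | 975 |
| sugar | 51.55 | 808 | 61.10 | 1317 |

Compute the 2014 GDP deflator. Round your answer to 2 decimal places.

115.14

Nominal GDP 2014 = 23.81·970 + 7.10·975 + 61.10·1317 = 110486.90.
Real GDP 2014 (at 2004 prices) = 21.46·970 + 7.44·975 + 51.55·1317 = 95961.55.
Deflator = Nominal/Real × 100 = 110486.90/95961.55 × 100 = 115.137.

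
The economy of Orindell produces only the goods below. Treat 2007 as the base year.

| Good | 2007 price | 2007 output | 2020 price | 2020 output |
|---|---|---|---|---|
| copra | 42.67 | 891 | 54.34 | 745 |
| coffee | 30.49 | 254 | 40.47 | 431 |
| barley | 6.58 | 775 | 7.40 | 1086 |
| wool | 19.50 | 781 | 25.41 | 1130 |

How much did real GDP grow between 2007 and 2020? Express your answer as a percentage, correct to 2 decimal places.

Real GDP 2007 = Nominal GDP 2007 = 42.67·891 + 30.49·254 + 6.58·775 + 19.50·781 = 66092.43.
Real GDP 2020 (at 2007 prices) = 42.67·745 + 30.49·431 + 6.58·1086 + 19.50·1130 = 74111.22.
Real growth = 74111.22/66092.43 − 1 = 0.1213.

12.13%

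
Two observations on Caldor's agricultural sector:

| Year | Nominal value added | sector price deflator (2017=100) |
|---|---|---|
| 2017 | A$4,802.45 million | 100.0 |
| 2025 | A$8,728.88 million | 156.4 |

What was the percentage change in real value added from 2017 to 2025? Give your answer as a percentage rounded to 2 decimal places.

Real value added 2017 = 4802.45 / 1.000 = 4802.45.
Real value added 2025 = 8728.88 / 1.564 = 5581.13.
Real growth = 5581.13 / 4802.45 − 1 = 0.1621.

16.21%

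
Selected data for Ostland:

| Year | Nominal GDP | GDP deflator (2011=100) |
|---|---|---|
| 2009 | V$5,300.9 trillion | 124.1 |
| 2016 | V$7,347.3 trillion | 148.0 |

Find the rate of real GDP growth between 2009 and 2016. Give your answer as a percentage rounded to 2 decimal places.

Deflate each year: 2009 → 5300.9/1.241 = 4271.47; 2016 → 7347.3/1.480 = 4964.39.
So real GDP changed by 4964.39/4271.47 − 1 = 0.1622, i.e. 16.22%.

16.22%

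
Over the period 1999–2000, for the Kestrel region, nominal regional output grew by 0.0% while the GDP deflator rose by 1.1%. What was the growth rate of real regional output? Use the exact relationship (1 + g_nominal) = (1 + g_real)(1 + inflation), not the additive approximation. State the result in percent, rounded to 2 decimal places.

-1.09%

(1 + g_nom) = (1 + g_real)(1 + π), so g_real = 1.0000 / 1.0110 − 1 = -0.01088.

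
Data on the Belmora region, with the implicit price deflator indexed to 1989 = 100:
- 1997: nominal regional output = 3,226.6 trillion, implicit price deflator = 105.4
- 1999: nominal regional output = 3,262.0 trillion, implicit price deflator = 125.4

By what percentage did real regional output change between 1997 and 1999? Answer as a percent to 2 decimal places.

Real regional output 1997 = 3226.6 / 1.054 = 3061.29.
Real regional output 1999 = 3262.0 / 1.254 = 2601.28.
Real growth = 2601.28 / 3061.29 − 1 = -0.1503.

-15.03%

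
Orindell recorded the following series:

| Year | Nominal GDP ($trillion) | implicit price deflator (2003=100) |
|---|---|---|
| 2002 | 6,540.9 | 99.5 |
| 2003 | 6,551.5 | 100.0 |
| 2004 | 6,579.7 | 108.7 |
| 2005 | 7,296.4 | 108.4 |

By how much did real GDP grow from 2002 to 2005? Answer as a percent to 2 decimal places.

Real GDP 2002 = 6540.9/0.995 = 6573.77.
Real GDP 2005 = 7296.4/1.084 = 6731.00.
Change = 6731.00/6573.77 − 1 = 0.0239.

2.39%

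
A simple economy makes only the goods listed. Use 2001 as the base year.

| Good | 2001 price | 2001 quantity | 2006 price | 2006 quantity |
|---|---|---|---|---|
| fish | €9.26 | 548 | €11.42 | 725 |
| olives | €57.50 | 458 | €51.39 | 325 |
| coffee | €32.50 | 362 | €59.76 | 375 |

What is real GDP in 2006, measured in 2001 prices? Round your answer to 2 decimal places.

Real GDP 2006 = Σ (p_2001 × q_2006) = 9.26·725 + 57.50·325 + 32.50·375 = 37588.50.

€37588.50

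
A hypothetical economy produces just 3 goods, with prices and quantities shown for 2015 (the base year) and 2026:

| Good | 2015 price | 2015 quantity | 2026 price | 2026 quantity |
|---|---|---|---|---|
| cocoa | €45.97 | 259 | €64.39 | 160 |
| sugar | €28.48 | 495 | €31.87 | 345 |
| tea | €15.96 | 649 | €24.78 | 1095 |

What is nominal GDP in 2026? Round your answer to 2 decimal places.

Nominal GDP 2026 = Σ (p_2026 × q_2026) = 64.39·160 + 31.87·345 + 24.78·1095 = 48431.65.

€48431.65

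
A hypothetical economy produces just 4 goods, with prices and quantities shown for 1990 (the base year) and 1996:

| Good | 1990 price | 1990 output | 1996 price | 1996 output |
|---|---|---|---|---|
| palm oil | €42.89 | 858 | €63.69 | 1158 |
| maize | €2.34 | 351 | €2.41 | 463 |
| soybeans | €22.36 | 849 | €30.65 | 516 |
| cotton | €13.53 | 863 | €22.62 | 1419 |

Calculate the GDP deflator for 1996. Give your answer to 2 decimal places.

150.68

Nominal GDP 1996 = 63.69·1158 + 2.41·463 + 30.65·516 + 22.62·1419 = 122782.03.
Real GDP 1996 (at 1990 prices) = 42.89·1158 + 2.34·463 + 22.36·516 + 13.53·1419 = 81486.87.
Deflator = Nominal/Real × 100 = 122782.03/81486.87 × 100 = 150.677.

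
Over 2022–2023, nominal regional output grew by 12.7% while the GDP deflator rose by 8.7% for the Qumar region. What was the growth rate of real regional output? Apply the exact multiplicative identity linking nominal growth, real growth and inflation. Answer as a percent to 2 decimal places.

(1 + g_nom) = (1 + g_real)(1 + π), so g_real = 1.1270 / 1.0870 − 1 = 0.03680.

3.68%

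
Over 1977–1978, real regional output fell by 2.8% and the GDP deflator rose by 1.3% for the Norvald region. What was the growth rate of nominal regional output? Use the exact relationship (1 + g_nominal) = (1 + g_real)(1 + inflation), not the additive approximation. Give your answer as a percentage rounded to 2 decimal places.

(1 + g_nom) = (1 + g_real)(1 + π) = 0.9720 × 1.0130 = 0.98464.

-1.54%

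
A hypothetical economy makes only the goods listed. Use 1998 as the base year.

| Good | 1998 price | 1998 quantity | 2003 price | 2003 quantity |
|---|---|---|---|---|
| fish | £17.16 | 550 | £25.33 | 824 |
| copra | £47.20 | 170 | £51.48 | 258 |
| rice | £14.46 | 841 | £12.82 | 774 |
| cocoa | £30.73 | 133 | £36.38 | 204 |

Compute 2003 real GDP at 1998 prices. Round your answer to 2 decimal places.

£43778.40

Real GDP 2003 = Σ (p_1998 × q_2003) = 17.16·824 + 47.20·258 + 14.46·774 + 30.73·204 = 43778.40.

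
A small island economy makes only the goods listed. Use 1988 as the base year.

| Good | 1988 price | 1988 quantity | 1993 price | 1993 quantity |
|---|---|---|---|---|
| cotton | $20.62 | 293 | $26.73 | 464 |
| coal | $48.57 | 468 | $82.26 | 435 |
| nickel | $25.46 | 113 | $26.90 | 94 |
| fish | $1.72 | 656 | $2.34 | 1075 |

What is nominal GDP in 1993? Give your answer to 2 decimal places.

Nominal GDP 1993 = Σ (p_1993 × q_1993) = 26.73·464 + 82.26·435 + 26.90·94 + 2.34·1075 = 53229.92.

$53229.92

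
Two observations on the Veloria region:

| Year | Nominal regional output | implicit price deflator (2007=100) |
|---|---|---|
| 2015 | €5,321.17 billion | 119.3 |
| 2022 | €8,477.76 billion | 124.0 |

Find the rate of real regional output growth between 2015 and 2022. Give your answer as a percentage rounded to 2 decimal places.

53.28%

Deflate each year: 2015 → 5321.17/1.193 = 4460.33; 2022 → 8477.76/1.240 = 6836.90.
So real regional output changed by 6836.90/4460.33 − 1 = 0.5328, i.e. 53.28%.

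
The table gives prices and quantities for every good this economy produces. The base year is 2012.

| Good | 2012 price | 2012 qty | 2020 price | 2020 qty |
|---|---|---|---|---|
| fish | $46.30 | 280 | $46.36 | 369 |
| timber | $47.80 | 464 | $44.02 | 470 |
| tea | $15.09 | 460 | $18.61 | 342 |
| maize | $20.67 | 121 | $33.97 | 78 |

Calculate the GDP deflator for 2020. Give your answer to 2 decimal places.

101.05

Nominal GDP 2020 = 46.36·369 + 44.02·470 + 18.61·342 + 33.97·78 = 46810.52.
Real GDP 2020 (at 2012 prices) = 46.30·369 + 47.80·470 + 15.09·342 + 20.67·78 = 46323.74.
Deflator = Nominal/Real × 100 = 46810.52/46323.74 × 100 = 101.051.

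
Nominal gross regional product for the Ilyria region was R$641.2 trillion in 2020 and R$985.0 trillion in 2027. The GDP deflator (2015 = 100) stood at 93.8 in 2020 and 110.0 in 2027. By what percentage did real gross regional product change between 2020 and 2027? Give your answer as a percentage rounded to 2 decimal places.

30.99%

Deflate each year: 2020 → 641.2/0.938 = 683.58; 2027 → 985.0/1.100 = 895.45.
So real gross regional product changed by 895.45/683.58 − 1 = 0.3099, i.e. 30.99%.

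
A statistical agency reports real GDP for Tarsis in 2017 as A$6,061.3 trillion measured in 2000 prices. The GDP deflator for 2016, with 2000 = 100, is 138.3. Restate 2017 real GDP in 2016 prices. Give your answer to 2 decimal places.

Real GDP in 2016 prices = Real GDP in 2000 prices × (P_2016/P_2000) = 6061.3 × 1.383 = 8382.78.

A$8,382.78 trillion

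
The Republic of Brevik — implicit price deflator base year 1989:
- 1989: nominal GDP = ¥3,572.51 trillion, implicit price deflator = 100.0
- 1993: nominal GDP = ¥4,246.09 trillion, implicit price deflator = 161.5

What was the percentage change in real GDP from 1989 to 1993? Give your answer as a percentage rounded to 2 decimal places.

Real GDP 1989 = 3572.51 / 1.000 = 3572.51.
Real GDP 1993 = 4246.09 / 1.615 = 2629.16.
Real growth = 2629.16 / 3572.51 − 1 = -0.2641.

-26.41%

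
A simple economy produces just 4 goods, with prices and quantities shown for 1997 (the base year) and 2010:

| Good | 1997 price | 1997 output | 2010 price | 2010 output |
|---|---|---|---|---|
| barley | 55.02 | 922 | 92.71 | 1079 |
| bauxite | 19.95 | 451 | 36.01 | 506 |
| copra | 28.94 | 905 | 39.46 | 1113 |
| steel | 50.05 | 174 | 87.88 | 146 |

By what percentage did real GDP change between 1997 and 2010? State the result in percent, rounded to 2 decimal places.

Real GDP 1997 = Nominal GDP 1997 = 55.02·922 + 19.95·451 + 28.94·905 + 50.05·174 = 94625.29.
Real GDP 2010 (at 1997 prices) = 55.02·1079 + 19.95·506 + 28.94·1113 + 50.05·146 = 108978.80.
Real growth = 108978.80/94625.29 − 1 = 0.1517.

15.17%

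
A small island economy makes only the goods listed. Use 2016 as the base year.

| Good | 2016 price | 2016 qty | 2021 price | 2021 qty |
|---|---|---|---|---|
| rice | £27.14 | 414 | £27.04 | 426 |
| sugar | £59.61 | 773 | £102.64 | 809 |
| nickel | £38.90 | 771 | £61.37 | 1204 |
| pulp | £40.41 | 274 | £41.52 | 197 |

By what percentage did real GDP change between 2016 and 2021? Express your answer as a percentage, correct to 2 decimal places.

16.47%

Real GDP 2016 = Nominal GDP 2016 = 27.14·414 + 59.61·773 + 38.90·771 + 40.41·274 = 98378.73.
Real GDP 2021 (at 2016 prices) = 27.14·426 + 59.61·809 + 38.90·1204 + 40.41·197 = 114582.50.
Real growth = 114582.50/98378.73 − 1 = 0.1647.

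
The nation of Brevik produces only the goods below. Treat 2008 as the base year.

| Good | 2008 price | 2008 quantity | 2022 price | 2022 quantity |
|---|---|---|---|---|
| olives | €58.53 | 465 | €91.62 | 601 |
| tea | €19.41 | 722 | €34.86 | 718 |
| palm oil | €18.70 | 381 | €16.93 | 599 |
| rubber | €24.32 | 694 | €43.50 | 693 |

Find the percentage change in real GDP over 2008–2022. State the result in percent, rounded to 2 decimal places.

18.30%

Real GDP 2008 = Nominal GDP 2008 = 58.53·465 + 19.41·722 + 18.70·381 + 24.32·694 = 65233.25.
Real GDP 2022 (at 2008 prices) = 58.53·601 + 19.41·718 + 18.70·599 + 24.32·693 = 77167.97.
Real growth = 77167.97/65233.25 − 1 = 0.1830.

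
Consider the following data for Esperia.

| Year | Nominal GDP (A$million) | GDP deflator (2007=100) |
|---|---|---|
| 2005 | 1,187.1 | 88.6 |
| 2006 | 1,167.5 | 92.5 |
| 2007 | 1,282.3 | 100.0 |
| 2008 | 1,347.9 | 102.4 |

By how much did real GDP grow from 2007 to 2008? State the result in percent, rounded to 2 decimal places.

Real GDP 2007 = 1282.3/1.000 = 1282.30.
Real GDP 2008 = 1347.9/1.024 = 1316.31.
Change = 1316.31/1282.30 − 1 = 0.0265.

2.65%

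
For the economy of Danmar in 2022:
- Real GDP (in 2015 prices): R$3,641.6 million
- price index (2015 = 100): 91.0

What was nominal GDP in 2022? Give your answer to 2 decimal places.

R$3,313.86 million

Nominal GDP = Real × (price index/100) = 3641.6 × 0.910 = 3313.86.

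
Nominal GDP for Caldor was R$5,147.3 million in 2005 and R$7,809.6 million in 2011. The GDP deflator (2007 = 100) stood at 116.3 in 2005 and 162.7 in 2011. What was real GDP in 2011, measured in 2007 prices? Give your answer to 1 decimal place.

R$4,800.0 million

Real GDP = Nominal / (GDP deflator/100) = 7809.6 / 1.627 = 4800.00.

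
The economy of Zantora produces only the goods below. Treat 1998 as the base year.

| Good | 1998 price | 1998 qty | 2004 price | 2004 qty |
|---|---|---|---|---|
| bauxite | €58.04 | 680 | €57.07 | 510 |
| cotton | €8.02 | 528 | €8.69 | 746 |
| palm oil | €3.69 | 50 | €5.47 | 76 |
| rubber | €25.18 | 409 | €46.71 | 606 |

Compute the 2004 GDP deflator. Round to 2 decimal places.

Nominal GDP 2004 = 57.07·510 + 8.69·746 + 5.47·76 + 46.71·606 = 64310.42.
Real GDP 2004 (at 1998 prices) = 58.04·510 + 8.02·746 + 3.69·76 + 25.18·606 = 51122.84.
Deflator = Nominal/Real × 100 = 64310.42/51122.84 × 100 = 125.796.

125.80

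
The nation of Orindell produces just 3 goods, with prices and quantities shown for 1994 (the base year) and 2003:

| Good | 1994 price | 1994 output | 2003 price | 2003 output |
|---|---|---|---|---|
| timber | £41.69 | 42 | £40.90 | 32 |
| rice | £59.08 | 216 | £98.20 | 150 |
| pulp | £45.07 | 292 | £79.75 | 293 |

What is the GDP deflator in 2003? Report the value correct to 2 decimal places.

Nominal GDP 2003 = 40.90·32 + 98.20·150 + 79.75·293 = 39405.55.
Real GDP 2003 (at 1994 prices) = 41.69·32 + 59.08·150 + 45.07·293 = 23401.59.
Deflator = Nominal/Real × 100 = 39405.55/23401.59 × 100 = 168.388.

168.39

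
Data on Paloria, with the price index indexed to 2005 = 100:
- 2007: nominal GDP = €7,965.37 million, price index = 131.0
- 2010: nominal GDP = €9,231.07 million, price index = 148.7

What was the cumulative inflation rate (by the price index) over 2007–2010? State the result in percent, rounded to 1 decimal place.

Price-level change = 148.7 / 131.0 − 1 = 0.1351.

13.5%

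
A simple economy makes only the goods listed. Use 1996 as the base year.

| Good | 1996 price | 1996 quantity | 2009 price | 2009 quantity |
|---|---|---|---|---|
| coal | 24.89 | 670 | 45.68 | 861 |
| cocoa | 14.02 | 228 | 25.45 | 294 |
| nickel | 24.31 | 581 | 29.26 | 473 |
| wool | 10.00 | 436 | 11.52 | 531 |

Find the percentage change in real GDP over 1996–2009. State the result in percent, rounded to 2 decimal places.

Real GDP 1996 = Nominal GDP 1996 = 24.89·670 + 14.02·228 + 24.31·581 + 10.00·436 = 38356.97.
Real GDP 2009 (at 1996 prices) = 24.89·861 + 14.02·294 + 24.31·473 + 10.00·531 = 42360.80.
Real growth = 42360.80/38356.97 − 1 = 0.1044.

10.44%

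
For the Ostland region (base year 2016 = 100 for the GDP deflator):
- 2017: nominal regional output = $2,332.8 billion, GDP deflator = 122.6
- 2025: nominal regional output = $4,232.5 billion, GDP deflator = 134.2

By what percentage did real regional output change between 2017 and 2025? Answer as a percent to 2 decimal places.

65.75%

Deflate each year: 2017 → 2332.8/1.226 = 1902.77; 2025 → 4232.5/1.342 = 3153.87.
So real regional output changed by 3153.87/1902.77 − 1 = 0.6575, i.e. 65.75%.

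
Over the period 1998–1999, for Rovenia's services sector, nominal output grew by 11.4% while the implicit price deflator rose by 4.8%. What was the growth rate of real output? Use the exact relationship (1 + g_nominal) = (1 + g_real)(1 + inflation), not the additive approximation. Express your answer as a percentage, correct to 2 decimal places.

(1 + g_nom) = (1 + g_real)(1 + π), so g_real = 1.1140 / 1.0480 − 1 = 0.06298.

6.30%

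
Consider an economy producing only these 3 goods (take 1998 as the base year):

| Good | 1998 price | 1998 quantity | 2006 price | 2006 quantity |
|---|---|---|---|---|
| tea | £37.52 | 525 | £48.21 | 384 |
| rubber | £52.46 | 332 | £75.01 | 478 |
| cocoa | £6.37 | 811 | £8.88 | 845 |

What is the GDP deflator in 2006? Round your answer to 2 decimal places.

Nominal GDP 2006 = 48.21·384 + 75.01·478 + 8.88·845 = 61871.02.
Real GDP 2006 (at 1998 prices) = 37.52·384 + 52.46·478 + 6.37·845 = 44866.21.
Deflator = Nominal/Real × 100 = 61871.02/44866.21 × 100 = 137.901.

137.90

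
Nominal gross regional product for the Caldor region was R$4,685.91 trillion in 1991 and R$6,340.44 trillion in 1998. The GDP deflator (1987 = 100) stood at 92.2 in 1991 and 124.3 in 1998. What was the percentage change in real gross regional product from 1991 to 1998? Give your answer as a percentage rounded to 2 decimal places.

Deflate each year: 1991 → 4685.91/0.922 = 5082.33; 1998 → 6340.44/1.243 = 5100.92.
So real gross regional product changed by 5100.92/5082.33 − 1 = 0.0037, i.e. 0.37%.

0.37%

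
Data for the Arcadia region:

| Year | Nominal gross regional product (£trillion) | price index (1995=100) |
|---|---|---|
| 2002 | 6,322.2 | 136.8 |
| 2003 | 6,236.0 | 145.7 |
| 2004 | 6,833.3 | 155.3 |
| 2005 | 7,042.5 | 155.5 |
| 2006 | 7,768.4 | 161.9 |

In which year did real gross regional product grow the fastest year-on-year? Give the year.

2006

2003: real = 6236.0/1.457 = 4280.03; growth vs 2002 (4621.49) = -7.39%.
2004: real = 6833.3/1.553 = 4400.06; growth vs 2003 (4280.03) = 2.80%.
2005: real = 7042.5/1.555 = 4528.94; growth vs 2004 (4400.06) = 2.93%.
2006: real = 7768.4/1.619 = 4798.27; growth vs 2005 (4528.94) = 5.95%.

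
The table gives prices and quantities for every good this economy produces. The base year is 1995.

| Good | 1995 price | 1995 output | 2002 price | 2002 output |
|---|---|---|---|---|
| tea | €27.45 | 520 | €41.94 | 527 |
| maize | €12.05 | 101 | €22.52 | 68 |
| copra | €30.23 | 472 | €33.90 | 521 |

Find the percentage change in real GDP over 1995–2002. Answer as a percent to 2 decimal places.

Real GDP 1995 = Nominal GDP 1995 = 27.45·520 + 12.05·101 + 30.23·472 = 29759.61.
Real GDP 2002 (at 1995 prices) = 27.45·527 + 12.05·68 + 30.23·521 = 31035.38.
Real growth = 31035.38/29759.61 − 1 = 0.0429.

4.29%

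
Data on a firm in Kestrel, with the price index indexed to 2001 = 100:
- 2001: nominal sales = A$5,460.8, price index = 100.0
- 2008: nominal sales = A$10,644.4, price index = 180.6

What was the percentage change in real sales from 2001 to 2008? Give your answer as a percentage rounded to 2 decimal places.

Deflate each year: 2001 → 5460.8/1.000 = 5460.80; 2008 → 10644.4/1.806 = 5893.91.
So real sales changed by 5893.91/5460.80 − 1 = 0.0793, i.e. 7.93%.

7.93%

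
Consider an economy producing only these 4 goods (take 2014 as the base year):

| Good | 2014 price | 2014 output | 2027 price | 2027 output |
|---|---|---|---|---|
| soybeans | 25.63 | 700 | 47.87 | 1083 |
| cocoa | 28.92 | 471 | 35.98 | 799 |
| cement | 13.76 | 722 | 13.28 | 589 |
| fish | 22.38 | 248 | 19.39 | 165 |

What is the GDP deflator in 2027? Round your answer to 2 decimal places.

Nominal GDP 2027 = 47.87·1083 + 35.98·799 + 13.28·589 + 19.39·165 = 91612.50.
Real GDP 2027 (at 2014 prices) = 25.63·1083 + 28.92·799 + 13.76·589 + 22.38·165 = 62661.71.
Deflator = Nominal/Real × 100 = 91612.50/62661.71 × 100 = 146.202.

146.20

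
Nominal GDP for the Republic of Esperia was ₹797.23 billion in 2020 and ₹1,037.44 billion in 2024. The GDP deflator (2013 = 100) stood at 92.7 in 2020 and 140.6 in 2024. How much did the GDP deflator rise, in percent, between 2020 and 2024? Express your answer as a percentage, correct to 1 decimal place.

Price-level change = 140.6 / 92.7 − 1 = 0.5167.

51.7%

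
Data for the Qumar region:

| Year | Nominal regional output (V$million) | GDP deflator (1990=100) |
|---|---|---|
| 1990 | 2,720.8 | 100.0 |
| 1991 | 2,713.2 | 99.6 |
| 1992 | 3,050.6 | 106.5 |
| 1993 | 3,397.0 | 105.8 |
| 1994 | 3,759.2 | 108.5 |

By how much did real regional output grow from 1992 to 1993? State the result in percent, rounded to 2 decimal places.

12.09%

Real regional output 1992 = 3050.6/1.065 = 2864.41.
Real regional output 1993 = 3397.0/1.058 = 3210.78.
Change = 3210.78/2864.41 − 1 = 0.1209.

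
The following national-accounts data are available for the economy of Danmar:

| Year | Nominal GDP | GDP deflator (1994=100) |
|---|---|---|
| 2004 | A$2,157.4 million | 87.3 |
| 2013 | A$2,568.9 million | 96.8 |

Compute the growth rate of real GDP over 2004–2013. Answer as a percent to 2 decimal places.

7.39%

Deflate each year: 2004 → 2157.4/0.873 = 2471.25; 2013 → 2568.9/0.968 = 2653.82.
So real GDP changed by 2653.82/2471.25 − 1 = 0.0739, i.e. 7.39%.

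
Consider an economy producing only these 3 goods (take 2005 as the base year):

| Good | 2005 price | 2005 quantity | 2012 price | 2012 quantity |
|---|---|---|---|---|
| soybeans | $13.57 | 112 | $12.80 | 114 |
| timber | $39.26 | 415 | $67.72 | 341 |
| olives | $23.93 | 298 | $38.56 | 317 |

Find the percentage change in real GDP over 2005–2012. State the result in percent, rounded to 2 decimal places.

-9.72%

Real GDP 2005 = Nominal GDP 2005 = 13.57·112 + 39.26·415 + 23.93·298 = 24943.88.
Real GDP 2012 (at 2005 prices) = 13.57·114 + 39.26·341 + 23.93·317 = 22520.45.
Real growth = 22520.45/24943.88 − 1 = -0.0972.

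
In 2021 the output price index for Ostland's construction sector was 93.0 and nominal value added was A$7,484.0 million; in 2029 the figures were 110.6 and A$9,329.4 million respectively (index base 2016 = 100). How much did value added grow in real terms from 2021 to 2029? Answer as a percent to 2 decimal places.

Real value added 2021 = 7484.0 / 0.930 = 8047.31.
Real value added 2029 = 9329.4 / 1.106 = 8435.26.
Real growth = 8435.26 / 8047.31 − 1 = 0.0482.

4.82%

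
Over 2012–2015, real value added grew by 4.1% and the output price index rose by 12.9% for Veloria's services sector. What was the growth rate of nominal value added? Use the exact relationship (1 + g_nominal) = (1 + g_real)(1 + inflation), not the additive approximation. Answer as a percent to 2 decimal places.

17.53%

(1 + g_nom) = (1 + g_real)(1 + π) = 1.0410 × 1.1290 = 1.17529.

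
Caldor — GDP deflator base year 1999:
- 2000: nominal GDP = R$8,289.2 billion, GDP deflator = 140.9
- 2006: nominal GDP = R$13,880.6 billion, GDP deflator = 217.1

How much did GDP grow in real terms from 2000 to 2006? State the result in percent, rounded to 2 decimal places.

8.68%

Real GDP 2000 = 8289.2 / 1.409 = 5883.04.
Real GDP 2006 = 13880.6 / 2.171 = 6393.64.
Real growth = 6393.64 / 5883.04 − 1 = 0.0868.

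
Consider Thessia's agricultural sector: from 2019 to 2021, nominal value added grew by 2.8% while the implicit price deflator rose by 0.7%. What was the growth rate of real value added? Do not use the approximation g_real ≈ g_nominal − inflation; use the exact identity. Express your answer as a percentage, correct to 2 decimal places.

2.09%

(1 + g_nom) = (1 + g_real)(1 + π), so g_real = 1.0280 / 1.0070 − 1 = 0.02085.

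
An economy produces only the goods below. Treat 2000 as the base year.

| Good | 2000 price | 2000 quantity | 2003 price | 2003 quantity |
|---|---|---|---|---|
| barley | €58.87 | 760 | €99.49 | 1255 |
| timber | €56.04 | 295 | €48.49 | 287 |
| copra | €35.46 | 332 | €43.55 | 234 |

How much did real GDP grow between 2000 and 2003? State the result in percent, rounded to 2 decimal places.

Real GDP 2000 = Nominal GDP 2000 = 58.87·760 + 56.04·295 + 35.46·332 = 73045.72.
Real GDP 2003 (at 2000 prices) = 58.87·1255 + 56.04·287 + 35.46·234 = 98262.97.
Real growth = 98262.97/73045.72 − 1 = 0.3452.

34.52%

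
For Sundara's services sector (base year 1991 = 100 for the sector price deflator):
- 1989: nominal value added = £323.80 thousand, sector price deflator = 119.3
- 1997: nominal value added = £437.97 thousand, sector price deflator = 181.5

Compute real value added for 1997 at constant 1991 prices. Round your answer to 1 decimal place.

£241.3 thousand

Real value added = Nominal / (sector price deflator/100) = 437.97 / 1.815 = 241.31.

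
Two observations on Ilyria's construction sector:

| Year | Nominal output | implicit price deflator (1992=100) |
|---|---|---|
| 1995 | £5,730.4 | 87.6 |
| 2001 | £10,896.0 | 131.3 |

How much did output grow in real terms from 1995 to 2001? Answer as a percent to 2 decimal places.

Deflate each year: 1995 → 5730.4/0.876 = 6541.55; 2001 → 10896.0/1.313 = 8298.55.
So real output changed by 8298.55/6541.55 − 1 = 0.2686, i.e. 26.86%.

26.86%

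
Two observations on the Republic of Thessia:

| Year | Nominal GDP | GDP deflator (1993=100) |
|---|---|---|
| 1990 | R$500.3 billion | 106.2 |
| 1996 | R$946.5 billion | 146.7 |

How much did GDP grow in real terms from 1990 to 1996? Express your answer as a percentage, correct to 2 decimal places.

Deflate each year: 1990 → 500.3/1.062 = 471.09; 1996 → 946.5/1.467 = 645.19.
So real GDP changed by 645.19/471.09 − 1 = 0.3696, i.e. 36.96%.

36.96%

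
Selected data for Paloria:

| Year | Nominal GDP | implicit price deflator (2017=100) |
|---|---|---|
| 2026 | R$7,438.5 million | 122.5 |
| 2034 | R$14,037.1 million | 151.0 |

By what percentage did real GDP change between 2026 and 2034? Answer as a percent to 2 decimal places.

53.09%

Deflate each year: 2026 → 7438.5/1.225 = 6072.24; 2034 → 14037.1/1.510 = 9296.09.
So real GDP changed by 9296.09/6072.24 − 1 = 0.5309, i.e. 53.09%.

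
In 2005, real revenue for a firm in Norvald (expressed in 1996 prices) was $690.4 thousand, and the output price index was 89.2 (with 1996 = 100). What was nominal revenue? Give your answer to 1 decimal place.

Nominal revenue = Real × (output price index/100) = 690.4 × 0.892 = 615.84.

$615.8 thousand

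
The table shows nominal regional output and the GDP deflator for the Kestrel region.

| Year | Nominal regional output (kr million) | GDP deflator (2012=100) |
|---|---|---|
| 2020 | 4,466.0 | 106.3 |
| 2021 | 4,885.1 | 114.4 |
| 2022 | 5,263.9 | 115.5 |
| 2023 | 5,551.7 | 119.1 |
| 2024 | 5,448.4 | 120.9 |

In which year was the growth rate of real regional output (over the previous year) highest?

2021: real = 4885.1/1.144 = 4270.19; growth vs 2020 (4201.32) = 1.64%.
2022: real = 5263.9/1.155 = 4557.49; growth vs 2021 (4270.19) = 6.73%.
2023: real = 5551.7/1.191 = 4661.38; growth vs 2022 (4557.49) = 2.28%.
2024: real = 5448.4/1.209 = 4506.53; growth vs 2023 (4661.38) = -3.32%.

2022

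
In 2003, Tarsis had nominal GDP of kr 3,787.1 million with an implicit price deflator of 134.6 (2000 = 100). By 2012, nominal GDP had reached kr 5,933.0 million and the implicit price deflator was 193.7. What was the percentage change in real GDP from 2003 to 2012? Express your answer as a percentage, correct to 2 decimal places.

Deflate each year: 2003 → 3787.1/1.346 = 2813.60; 2012 → 5933.0/1.937 = 3062.98.
So real GDP changed by 3062.98/2813.60 − 1 = 0.0886, i.e. 8.86%.

8.86%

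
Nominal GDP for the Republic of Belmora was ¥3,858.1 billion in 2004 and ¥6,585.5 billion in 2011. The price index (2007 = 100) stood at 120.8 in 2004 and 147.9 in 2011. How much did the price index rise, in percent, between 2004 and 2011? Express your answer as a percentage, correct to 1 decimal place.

22.4%

Price-level change = 147.9 / 120.8 − 1 = 0.2243.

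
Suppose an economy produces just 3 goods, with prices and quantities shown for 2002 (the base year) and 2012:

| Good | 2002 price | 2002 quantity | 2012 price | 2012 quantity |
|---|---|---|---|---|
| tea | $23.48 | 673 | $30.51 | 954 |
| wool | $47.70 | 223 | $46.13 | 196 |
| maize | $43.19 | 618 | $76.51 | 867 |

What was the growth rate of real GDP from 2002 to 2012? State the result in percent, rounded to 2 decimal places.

Real GDP 2002 = Nominal GDP 2002 = 23.48·673 + 47.70·223 + 43.19·618 = 53130.56.
Real GDP 2012 (at 2002 prices) = 23.48·954 + 47.70·196 + 43.19·867 = 69194.85.
Real growth = 69194.85/53130.56 − 1 = 0.3024.

30.24%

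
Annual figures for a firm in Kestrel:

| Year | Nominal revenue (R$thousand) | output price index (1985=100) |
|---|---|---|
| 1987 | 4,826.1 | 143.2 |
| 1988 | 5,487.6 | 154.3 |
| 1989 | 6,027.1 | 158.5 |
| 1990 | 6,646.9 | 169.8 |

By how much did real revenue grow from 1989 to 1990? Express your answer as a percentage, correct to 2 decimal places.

2.94%

Real revenue 1989 = 6027.1/1.585 = 3802.59.
Real revenue 1990 = 6646.9/1.698 = 3914.55.
Change = 3914.55/3802.59 − 1 = 0.0294.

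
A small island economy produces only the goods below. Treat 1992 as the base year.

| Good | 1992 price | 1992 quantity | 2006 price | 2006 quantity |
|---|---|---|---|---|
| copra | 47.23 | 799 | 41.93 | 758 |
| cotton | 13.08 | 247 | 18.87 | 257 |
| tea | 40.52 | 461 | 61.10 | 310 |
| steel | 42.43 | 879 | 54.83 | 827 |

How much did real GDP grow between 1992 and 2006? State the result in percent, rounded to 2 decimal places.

-10.45%

Real GDP 1992 = Nominal GDP 1992 = 47.23·799 + 13.08·247 + 40.52·461 + 42.43·879 = 96943.22.
Real GDP 2006 (at 1992 prices) = 47.23·758 + 13.08·257 + 40.52·310 + 42.43·827 = 86812.71.
Real growth = 86812.71/96943.22 − 1 = -0.1045.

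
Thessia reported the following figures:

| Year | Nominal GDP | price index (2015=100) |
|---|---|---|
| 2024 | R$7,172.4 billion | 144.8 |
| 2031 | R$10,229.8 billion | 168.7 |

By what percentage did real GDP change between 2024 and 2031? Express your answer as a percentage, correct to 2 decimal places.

Real GDP 2024 = 7172.4 / 1.448 = 4953.31.
Real GDP 2031 = 10229.8 / 1.687 = 6063.90.
Real growth = 6063.90 / 4953.31 − 1 = 0.2242.

22.42%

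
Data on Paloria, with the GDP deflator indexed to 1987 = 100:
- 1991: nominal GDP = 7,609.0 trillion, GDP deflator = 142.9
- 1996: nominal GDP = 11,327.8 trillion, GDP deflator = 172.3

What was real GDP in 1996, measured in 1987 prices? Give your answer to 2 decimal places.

6,574.46 trillion

Real GDP = Nominal / (GDP deflator/100) = 11327.8 / 1.723 = 6574.46.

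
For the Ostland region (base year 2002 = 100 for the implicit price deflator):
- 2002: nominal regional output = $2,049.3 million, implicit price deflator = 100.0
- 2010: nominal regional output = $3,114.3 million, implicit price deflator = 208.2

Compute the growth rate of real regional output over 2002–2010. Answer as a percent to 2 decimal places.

-27.01%

Real regional output 2002 = 2049.3 / 1.000 = 2049.30.
Real regional output 2010 = 3114.3 / 2.082 = 1495.82.
Real growth = 1495.82 / 2049.30 − 1 = -0.2701.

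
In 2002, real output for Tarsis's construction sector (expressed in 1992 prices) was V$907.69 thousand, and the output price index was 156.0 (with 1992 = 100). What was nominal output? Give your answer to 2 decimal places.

V$1,416.00 thousand

Nominal output = Real × (output price index/100) = 907.69 × 1.560 = 1416.00.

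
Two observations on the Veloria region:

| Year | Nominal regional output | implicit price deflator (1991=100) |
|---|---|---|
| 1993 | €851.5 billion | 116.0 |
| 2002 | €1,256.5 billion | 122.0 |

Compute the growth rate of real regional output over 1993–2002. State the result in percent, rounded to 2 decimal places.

40.31%

Deflate each year: 1993 → 851.5/1.160 = 734.05; 2002 → 1256.5/1.220 = 1029.92.
So real regional output changed by 1029.92/734.05 − 1 = 0.4031, i.e. 40.31%.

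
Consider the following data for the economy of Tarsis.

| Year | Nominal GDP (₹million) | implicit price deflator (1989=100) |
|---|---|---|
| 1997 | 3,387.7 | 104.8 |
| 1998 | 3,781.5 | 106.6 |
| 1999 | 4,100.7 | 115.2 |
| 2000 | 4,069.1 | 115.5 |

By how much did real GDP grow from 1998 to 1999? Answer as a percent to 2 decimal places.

0.35%

Real GDP 1998 = 3781.5/1.066 = 3547.37.
Real GDP 1999 = 4100.7/1.152 = 3559.64.
Change = 3559.64/3547.37 − 1 = 0.0035.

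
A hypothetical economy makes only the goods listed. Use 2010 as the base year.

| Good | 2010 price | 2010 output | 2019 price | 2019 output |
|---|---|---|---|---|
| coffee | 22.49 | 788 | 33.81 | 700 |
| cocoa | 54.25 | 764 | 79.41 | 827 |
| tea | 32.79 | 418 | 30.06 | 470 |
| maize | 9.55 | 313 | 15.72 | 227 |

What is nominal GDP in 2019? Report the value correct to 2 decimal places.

107035.71

Nominal GDP 2019 = Σ (p_2019 × q_2019) = 33.81·700 + 79.41·827 + 30.06·470 + 15.72·227 = 107035.71.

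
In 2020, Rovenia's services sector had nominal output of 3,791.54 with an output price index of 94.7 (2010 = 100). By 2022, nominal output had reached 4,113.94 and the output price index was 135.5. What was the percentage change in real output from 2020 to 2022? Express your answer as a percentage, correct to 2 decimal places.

Deflate each year: 2020 → 3791.54/0.947 = 4003.74; 2022 → 4113.94/1.355 = 3036.12.
So real output changed by 3036.12/4003.74 − 1 = -0.2417, i.e. -24.17%.

-24.17%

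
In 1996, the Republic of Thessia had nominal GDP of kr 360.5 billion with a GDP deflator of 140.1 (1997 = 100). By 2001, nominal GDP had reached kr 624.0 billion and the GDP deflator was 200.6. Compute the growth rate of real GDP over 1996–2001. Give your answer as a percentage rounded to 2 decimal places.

20.89%

Real GDP 1996 = 360.5 / 1.401 = 257.32.
Real GDP 2001 = 624.0 / 2.006 = 311.07.
Real growth = 311.07 / 257.32 − 1 = 0.2089.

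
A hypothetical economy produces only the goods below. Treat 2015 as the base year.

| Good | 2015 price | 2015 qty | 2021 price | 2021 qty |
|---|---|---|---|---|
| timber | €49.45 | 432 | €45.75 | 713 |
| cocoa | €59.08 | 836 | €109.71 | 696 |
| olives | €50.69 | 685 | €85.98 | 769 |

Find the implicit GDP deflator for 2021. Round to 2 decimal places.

151.79

Nominal GDP 2021 = 45.75·713 + 109.71·696 + 85.98·769 = 175096.53.
Real GDP 2021 (at 2015 prices) = 49.45·713 + 59.08·696 + 50.69·769 = 115358.14.
Deflator = Nominal/Real × 100 = 175096.53/115358.14 × 100 = 151.785.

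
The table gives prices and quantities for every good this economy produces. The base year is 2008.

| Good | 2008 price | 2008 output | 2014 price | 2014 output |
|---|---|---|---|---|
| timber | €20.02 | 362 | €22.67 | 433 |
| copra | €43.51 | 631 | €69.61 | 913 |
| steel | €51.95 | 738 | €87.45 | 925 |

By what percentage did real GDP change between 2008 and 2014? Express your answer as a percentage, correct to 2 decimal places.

32.04%

Real GDP 2008 = Nominal GDP 2008 = 20.02·362 + 43.51·631 + 51.95·738 = 73041.15.
Real GDP 2014 (at 2008 prices) = 20.02·433 + 43.51·913 + 51.95·925 = 96447.04.
Real growth = 96447.04/73041.15 − 1 = 0.3204.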